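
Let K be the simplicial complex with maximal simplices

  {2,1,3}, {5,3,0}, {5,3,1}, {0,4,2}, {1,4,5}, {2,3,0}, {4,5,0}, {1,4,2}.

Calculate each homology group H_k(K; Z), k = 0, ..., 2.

K has 6 vertices, 12 edges, 8 triangles.
rank ∂_0 = 0, rank ∂_1 = 5 ⇒ b_0 = 6 − 0 − 5 = 1; all invariant factors of ∂_1 are 1 so no torsion. So H_0 ≅ Z.
rank ∂_1 = 5, rank ∂_2 = 7 ⇒ b_1 = 12 − 5 − 7 = 0; all invariant factors of ∂_2 are 1 so no torsion. So H_1 ≅ 0.
rank ∂_2 = 7, rank ∂_3 = 0 ⇒ b_2 = 8 − 7 − 0 = 1. So H_2 ≅ Z.

H_0 ≅ Z,  H_1 = 0,  H_2 ≅ Z.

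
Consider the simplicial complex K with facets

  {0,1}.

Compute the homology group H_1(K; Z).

Order the vertices as 0 < 1. Listing each simplex with vertices in this order, K has dimension 1 with simplices:

  0-simplices (2): [0], [1]
  1-simplices (1): [0,1]

so the chain groups are C_0 ≅ Z^2, C_1 ≅ Z^1.

∂_1: C_1 → C_0 maps an edge to its endpoints' difference, ∂[p,q] = q − p.
The 2×1 boundary matrix has rank 1 and Smith normal form diag(1).

Now H_k = ker ∂_k / im ∂_{k+1}, so:

  H_1: rank ker ∂_1 − rank ∂_2 = (1 − 1) − 0 = 0, and there is no ∂_2, so H_1 = 0.

(K is a triangulation of the 1-simplex.)

H_1 = 0.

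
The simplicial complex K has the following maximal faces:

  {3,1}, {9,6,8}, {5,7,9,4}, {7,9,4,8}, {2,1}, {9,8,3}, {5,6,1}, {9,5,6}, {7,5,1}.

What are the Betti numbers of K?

b_0 = 1, b_1 = 1, b_2 = 0, b_3 = 0.

We work with the vertex ordering 1 < 2 < 3 < 4 < 5 < 6 < 7 < 8 < 9. The simplices of K, each written with vertices in increasing order, are:

  0-simplices (9): [1], [2], [3], [4], [5], [6], [7], [8], [9]
  1-simplices (19): [1,2], [1,3], [1,5], [1,6], [1,7], [3,8], [3,9], [4,5], [4,7], [4,8], [4,9], [5,6], [5,7], [5,9], [6,8], [6,9], [7,8], [7,9], [8,9]
  2-simplices (12): [1,5,6], [1,5,7], [3,8,9], [4,5,7], [4,5,9], [4,7,8], [4,7,9], [4,8,9], [5,6,9], [5,7,9], [6,8,9], [7,8,9]
  3-simplices (2): [4,5,7,9], [4,7,8,9]

so the chain groups are C_0 ≅ Z^9, C_1 ≅ Z^19, C_2 ≅ Z^12, C_3 ≅ Z^2.

The boundary map ∂_1: C_1 → C_0 maps an edge to its endpoints' difference, ∂[p,q] = q − p. For instance
  ∂[5,7] = [7] − [5].
As a 9×19 matrix over Z this has rank 8, with invariant factors (1,1,1,1,1,1,1,1).

The boundary map ∂_2: C_2 → C_1 sends each 2-simplex [p,q,r] to [q,r] − [p,r] + [p,q]. For instance
  ∂[5,7,9] = [7,9] − [5,9] + [5,7],
  ∂[4,5,9] = [5,9] − [4,9] + [4,5].
As a 19×12 matrix over Z this has rank 10, with invariant factors (1,1,1,1,1,1,1,1,1,1).

Boundary ∂_3: C_3 → C_2 sends each 3-simplex σ to the alternating sum Σ_i (−1)^i (σ with its i-th vertex removed). For instance
  ∂[4,7,8,9] = [7,8,9] − [4,8,9] + [4,7,9] − [4,7,8],
  ∂[4,5,7,9] = [5,7,9] − [4,7,9] + [4,5,9] − [4,5,7].
As a 12×2 matrix over Z this has rank 2, with invariant factors (1,1).

Computing H_k = (kernel of ∂_k) / (image of ∂_{k+1}):

  H_0: rank C_0 − rank ∂_1 = 9 − 8 = 1, and the invariant factors of ∂_1 are all 1, so H_0 = Z.
  H_1: rank ker ∂_1 − rank ∂_2 = (19 − 8) − 10 = 1, and the invariant factors of ∂_2 are all 1, so H_1 = Z.
  H_2: rank ker ∂_2 − rank ∂_3 = (12 − 10) − 2 = 0, and the invariant factors of ∂_3 are all 1, so H_2 = 0.
  H_3: rank ker ∂_3 − rank ∂_4 = (2 − 2) − 0 = 0, and there is no ∂_4, so H_3 = 0.

As a check, the Euler characteristic is 9 − 19 + 12 − 2 = 0, which agrees with 1 − 1 + 0 − 0 = 0.

Hence the Betti numbers are b_0 = 1, b_1 = 1, b_2 = 0, b_3 = 0.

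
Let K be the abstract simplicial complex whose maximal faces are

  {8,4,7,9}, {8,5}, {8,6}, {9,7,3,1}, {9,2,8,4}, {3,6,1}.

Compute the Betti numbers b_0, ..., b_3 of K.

b_0 = 1, b_1 = 1, b_2 = 0, b_3 = 0.

K has 9 vertices, 18 edges, 12 triangles, 3 3-simplices.
rank ∂_0 = 0, rank ∂_1 = 8 ⇒ b_0 = 9 − 0 − 8 = 1; all invariant factors of ∂_1 are 1 so no torsion. So H_0 ≅ Z.
rank ∂_1 = 8, rank ∂_2 = 9 ⇒ b_1 = 18 − 8 − 9 = 1; all invariant factors of ∂_2 are 1 so no torsion. So H_1 ≅ Z.
rank ∂_2 = 9, rank ∂_3 = 3 ⇒ b_2 = 12 − 9 − 3 = 0; all invariant factors of ∂_3 are 1 so no torsion. So H_2 ≅ 0.
rank ∂_3 = 3, rank ∂_4 = 0 ⇒ b_3 = 3 − 3 − 0 = 0. So H_3 ≅ 0.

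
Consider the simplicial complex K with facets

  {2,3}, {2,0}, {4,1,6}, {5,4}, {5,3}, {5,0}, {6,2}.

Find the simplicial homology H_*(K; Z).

Order the vertices as 0 < 1 < 2 < 3 < 4 < 5 < 6. Listing each simplex with vertices in this order, K has dimension 2 with simplices:

  0-simplices (7): [0], [1], [2], [3], [4], [5], [6]
  1-simplices (9): [0,2], [0,5], [1,4], [1,6], [2,3], [2,6], [3,5], [4,5], [4,6]
  2-simplices (1): [1,4,6]

Hence C_0 ≅ Z^7, C_1 ≅ Z^9, C_2 ≅ Z^1.

Boundary ∂_1: C_1 → C_0 maps an edge to its endpoints' difference, ∂[p,q] = q − p. For instance
  ∂[0,5] = [5] − [0].
As a 7×9 matrix over Z this has rank 6, with invariant factors (1,1,1,1,1,1).

The boundary map ∂_2: C_2 → C_1 maps a triangle to the signed sum of its edges. For instance
  ∂[1,4,6] = [4,6] − [1,6] + [1,4].
This gives a 9×1 integer matrix of rank 1; reducing to Smith normal form yields diagonal entries (1).

Computing H_k = (kernel of ∂_k) / (image of ∂_{k+1}):

  H_0: rank C_0 − rank ∂_1 = 7 − 6 = 1, and the invariant factors of ∂_1 are all 1, so H_0 ≅ Z.
  H_1: rank ker ∂_1 − rank ∂_2 = (9 − 6) − 1 = 2, and the invariant factors of ∂_2 are all 1, so H_1 ≅ Z^2.
  H_2: rank ker ∂_2 − rank ∂_3 = (1 − 1) − 0 = 0, and there is no ∂_3, so H_2 ≅ 0.

H_0 ≅ Z,  H_1 ≅ Z^2,  H_2 = 0.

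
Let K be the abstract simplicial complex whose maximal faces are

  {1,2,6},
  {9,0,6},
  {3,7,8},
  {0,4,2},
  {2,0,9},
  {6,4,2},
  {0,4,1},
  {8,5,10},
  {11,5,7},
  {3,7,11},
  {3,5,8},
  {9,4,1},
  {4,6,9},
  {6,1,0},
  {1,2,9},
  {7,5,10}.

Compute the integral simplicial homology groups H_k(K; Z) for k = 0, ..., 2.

Order the vertices as 0 < 1 < 2 < 3 < 4 < 5 < 6 < 7 < 8 < 9 < 10 < 11. Listing each simplex with vertices in this order, K has dimension 2 with simplices:

  0-simplices (12): [0], [1], [2], [3], [4], [5], [6], [7], [8], [9], [10], [11]
  1-simplices (27): (27 of them)
  2-simplices (16): [0,1,4], [0,1,6], [0,2,4], [0,2,9], [0,6,9], [1,2,6], [1,2,9], [1,4,9], [2,4,6], [3,5,8], [3,7,8], [3,7,11], [4,6,9], [5,7,10], [5,7,11], [5,8,10]

Hence C_0 ≅ Z^12, C_1 ≅ Z^27, C_2 ≅ Z^16.

The boundary map ∂_1: C_1 → C_0 is given by ∂[p,q] = [q] − [p]. For instance
  ∂[2,9] = [9] − [2].
As a 12×27 matrix over Z this has rank 10, with invariant factors (1,1,1,1,1,1,1,1,1,1).

∂_2: C_2 → C_1 acts by ∂[p,q,r] = [q,r] − [p,r] + [p,q]. For instance
  ∂[0,1,4] = [1,4] − [0,4] + [0,1],
  ∂[1,2,9] = [2,9] − [1,9] + [1,2].
The 27×16 boundary matrix has rank 16 and Smith normal form diag(1,1,1,1,1,1,1,1,1,1,1,1,1,1,1,2).

Now H_k = ker ∂_k / im ∂_{k+1}, so:

  H_0: rank C_0 − rank ∂_1 = 12 − 10 = 2, and the invariant factors of ∂_1 are all 1, so H_0 ≅ Z^2.
  H_1: rank ker ∂_1 − rank ∂_2 = (27 − 10) − 16 = 1, and ∂_2 has invariant factor 2 > 1, so H_1 ≅ Z ⊕ Z/2.
  H_2: rank ker ∂_2 − rank ∂_3 = (16 − 16) − 0 = 0, and there is no ∂_3, so H_2 ≅ 0.

As a check, the Euler characteristic is 12 − 27 + 16 = 1, which agrees with 2 − 1 + 0 = 1.
(K is a triangulation of the disjoint union of the cylinder S^1 x I and the real projective plane RP^2.)

H_0 ≅ Z^2,  H_1 ≅ Z ⊕ Z/2,  H_2 = 0.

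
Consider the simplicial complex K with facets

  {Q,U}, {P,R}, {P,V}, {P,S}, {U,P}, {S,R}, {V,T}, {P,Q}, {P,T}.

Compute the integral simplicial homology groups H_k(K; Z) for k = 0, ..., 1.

K has 7 vertices, 9 edges.
rank ∂_0 = 0, rank ∂_1 = 6 ⇒ b_0 = 7 − 0 − 6 = 1; all invariant factors of ∂_1 are 1 so no torsion. So H_0 = Z.
rank ∂_1 = 6, rank ∂_2 = 0 ⇒ b_1 = 9 − 6 − 0 = 3. So H_1 = Z^3.

H_0 ≅ Z,  H_1 ≅ Z^3.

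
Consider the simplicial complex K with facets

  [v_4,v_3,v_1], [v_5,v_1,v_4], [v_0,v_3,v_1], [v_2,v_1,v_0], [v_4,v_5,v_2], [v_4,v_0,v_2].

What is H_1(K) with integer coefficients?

H_1 = Z.

Take the total order v_0 < v_1 < v_2 < v_3 < v_4 < v_5 on the vertex set. Then K (dimension 2) consists of the simplices:

  0-simplices (6): [v_0], [v_1], [v_2], [v_3], [v_4], [v_5]
  1-simplices (12): [v_0,v_1], [v_0,v_2], [v_0,v_3], [v_0,v_4], [v_1,v_2], [v_1,v_3], [v_1,v_4], [v_1,v_5], [v_2,v_4], [v_2,v_5], [v_3,v_4], [v_4,v_5]
  2-simplices (6): [v_0,v_1,v_2], [v_0,v_1,v_3], [v_0,v_2,v_4], [v_1,v_3,v_4], [v_1,v_4,v_5], [v_2,v_4,v_5]

so the chain groups are C_0 ≅ Z^6, C_1 ≅ Z^12, C_2 ≅ Z^6.

∂_1: C_1 → C_0 is given by ∂[p,q] = [q] − [p]. For instance
  ∂[v_1,v_3] = [v_3] − [v_1].
The resulting 6×12 matrix has rank 5, and its Smith normal form has invariant factors (1,1,1,1,1).

∂_2: C_2 → C_1 sends each 2-simplex [p,q,r] to [q,r] − [p,r] + [p,q]. For instance
  ∂[v_1,v_3,v_4] = [v_3,v_4] − [v_1,v_4] + [v_1,v_3],
  ∂[v_0,v_1,v_3] = [v_1,v_3] − [v_0,v_3] + [v_0,v_1].
This gives a 12×6 integer matrix of rank 6; reducing to Smith normal form yields diagonal entries (1,1,1,1,1,1).

Computing H_k = (kernel of ∂_k) / (image of ∂_{k+1}):

  H_1: rank ker ∂_1 − rank ∂_2 = (12 − 5) − 6 = 1, and the invariant factors of ∂_2 are all 1, so H_1 ≅ Z.

(K is a triangulation of the cylinder S^1 x I.)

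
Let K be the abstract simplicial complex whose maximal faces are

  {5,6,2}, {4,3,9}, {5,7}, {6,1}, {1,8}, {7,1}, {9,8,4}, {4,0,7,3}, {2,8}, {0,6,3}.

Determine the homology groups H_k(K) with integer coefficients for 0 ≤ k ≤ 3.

H_0 = Z,  H_1 = Z^4,  H_2 = 0,  H_3 = 0.

Fix the vertex order 0 < 1 < 2 < 3 < 4 < 5 < 6 < 7 < 8 < 9 and write every simplex with vertices in increasing order. Then dim K = 3 and the simplices of K are:

  0-simplices (10): [0], [1], [2], [3], [4], [5], [6], [7], [8], [9]
  1-simplices (20): [0,3], [0,4], [0,6], [0,7], [1,6], [1,7], [1,8], [2,5], [2,6], [2,8], [3,4], [3,6], [3,7], [3,9], [4,7], [4,8], [4,9], [5,6], [5,7], [8,9]
  2-simplices (8): [0,3,4], [0,3,6], [0,3,7], [0,4,7], [2,5,6], [3,4,7], [3,4,9], [4,8,9]
  3-simplices (1): [0,3,4,7]

Hence C_0 ≅ Z^10, C_1 ≅ Z^20, C_2 ≅ Z^8, C_3 ≅ Z^1.

∂_1: C_1 → C_0 is given by ∂[p,q] = [q] − [p].
The resulting 10×20 matrix has rank 9, and its Smith normal form has invariant factors (1,1,1,1,1,1,1,1,1).

∂_2: C_2 → C_1 maps a triangle to the signed sum of its edges. For instance
  ∂[0,3,4] = [3,4] − [0,4] + [0,3],
  ∂[2,5,6] = [5,6] − [2,6] + [2,5].
The resulting 20×8 matrix has rank 7, and its Smith normal form has invariant factors (1,1,1,1,1,1,1).

The boundary map ∂_3: C_3 → C_2 sends each 3-simplex σ to the alternating sum Σ_i (−1)^i (σ with its i-th vertex removed). For instance
  ∂[0,3,4,7] = [3,4,7] − [0,4,7] + [0,3,7] − [0,3,4].
The resulting 8×1 matrix has rank 1, and its Smith normal form has invariant factors (1).

Now H_k = ker ∂_k / im ∂_{k+1}, so:

  H_0: rank C_0 − rank ∂_1 = 10 − 9 = 1, and the invariant factors of ∂_1 are all 1, so H_0 = Z.
  H_1: rank ker ∂_1 − rank ∂_2 = (20 − 9) − 7 = 4, and the invariant factors of ∂_2 are all 1, so H_1 = Z^4.
  H_2: rank ker ∂_2 − rank ∂_3 = (8 − 7) − 1 = 0, and the invariant factors of ∂_3 are all 1, so H_2 = 0.
  H_3: rank ker ∂_3 − rank ∂_4 = (1 − 1) − 0 = 0, and there is no ∂_4, so H_3 = 0.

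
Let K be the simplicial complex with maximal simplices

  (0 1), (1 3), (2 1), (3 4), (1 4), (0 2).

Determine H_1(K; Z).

Order the vertices as 0 < 1 < 2 < 3 < 4. Listing each simplex with vertices in this order, K has dimension 1 with simplices:

  0-simplices (5): [0], [1], [2], [3], [4]
  1-simplices (6): [0,1], [0,2], [1,2], [1,3], [1,4], [3,4]

so the chain groups are C_0 ≅ Z^5, C_1 ≅ Z^6.

Boundary ∂_1: C_1 → C_0 sends each edge [p,q] (with p < q) to q − p. For instance
  ∂[1,2] = [2] − [1].
The 5×6 boundary matrix has rank 4 and Smith normal form diag(1,1,1,1).

Now H_k = ker ∂_k / im ∂_{k+1}, so:

  H_1: rank ker ∂_1 − rank ∂_2 = (6 − 4) − 0 = 2, and there is no ∂_2, so H_1 = Z^2.

H_1 = Z^2.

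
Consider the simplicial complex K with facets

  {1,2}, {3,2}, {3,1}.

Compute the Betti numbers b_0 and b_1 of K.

b_0 = 1, b_1 = 1.

Take the total order 1 < 2 < 3 on the vertex set. Then K (dimension 1) consists of the simplices:

  0-simplices (3): [1], [2], [3]
  1-simplices (3): [1,2], [1,3], [2,3]

giving chain groups C_0 ≅ Z^3, C_1 ≅ Z^3.

∂_1: C_1 → C_0 is given by ∂[p,q] = [q] − [p].
The 3×3 boundary matrix has rank 2 and Smith normal form diag(1,1).

Reading off H_k = ker ∂_k / im ∂_{k+1}:

  H_0: rank C_0 − rank ∂_1 = 3 − 2 = 1, and the invariant factors of ∂_1 are all 1, so H_0 ≅ Z.
  H_1: rank ker ∂_1 − rank ∂_2 = (3 − 2) − 0 = 1, and there is no ∂_2, so H_1 ≅ Z.

Hence the Betti numbers are b_0 = 1, b_1 = 1.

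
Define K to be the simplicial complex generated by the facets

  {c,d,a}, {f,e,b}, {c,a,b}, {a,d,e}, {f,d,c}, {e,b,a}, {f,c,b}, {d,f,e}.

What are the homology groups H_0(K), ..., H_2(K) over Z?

H_0 = Z,  H_1 = 0,  H_2 = Z.

K has 6 vertices, 12 edges, 8 triangles.
rank ∂_0 = 0, rank ∂_1 = 5 ⇒ b_0 = 6 − 0 − 5 = 1; all invariant factors of ∂_1 are 1 so no torsion. So H_0 = Z.
rank ∂_1 = 5, rank ∂_2 = 7 ⇒ b_1 = 12 − 5 − 7 = 0; all invariant factors of ∂_2 are 1 so no torsion. So H_1 = 0.
rank ∂_2 = 7, rank ∂_3 = 0 ⇒ b_2 = 8 − 7 − 0 = 1. So H_2 = Z.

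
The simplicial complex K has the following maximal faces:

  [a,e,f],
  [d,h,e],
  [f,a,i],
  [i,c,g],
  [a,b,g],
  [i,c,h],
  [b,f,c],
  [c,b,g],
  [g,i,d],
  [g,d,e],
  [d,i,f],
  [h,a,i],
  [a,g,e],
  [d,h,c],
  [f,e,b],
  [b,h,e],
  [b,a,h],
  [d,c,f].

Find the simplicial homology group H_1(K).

H_1 = Z ⊕ Z/2Z.

Order the vertices as a < b < c < d < e < f < g < h < i. Listing each simplex with vertices in this order, K has dimension 2 with simplices:

  0-simplices (9): a, b, c, d, e, f, g, h, i
  1-simplices (27): ab, ae, af, ag, ah, ai, bc, be, bf, bg, bh, cd, cf, cg, ch, ci, de, df, dg, dh, di, ef, eg, eh, fi, gi, hi
  2-simplices (18): abg, abh, aef, aeg, afi, ahi, bcf, bcg, bef, beh, cdf, cdh, cgi, chi, deg, deh, dfi, dgi

so the chain groups are C_0 ≅ Z^9, C_1 ≅ Z^27, C_2 ≅ Z^18.

∂_1: C_1 → C_0 is given by ∂[p,q] = [q] − [p]. For instance
  ∂ef = f − e.
This gives a 9×27 integer matrix of rank 8; reducing to Smith normal form yields diagonal entries (1,1,1,1,1,1,1,1).

∂_2: C_2 → C_1 acts by ∂[p,q,r] = [q,r] − [p,r] + [p,q]. For instance
  ∂chi = hi − ci + ch,
  ∂cdh = dh − ch + cd.
The 27×18 boundary matrix has rank 18 and Smith normal form diag(1,1,1,1,1,1,1,1,1,1,1,1,1,1,1,1,1,2).

Computing H_k = (kernel of ∂_k) / (image of ∂_{k+1}):

  H_1: rank ker ∂_1 − rank ∂_2 = (27 − 8) − 18 = 1, and ∂_2 has invariant factor 2 > 1, so H_1 ≅ Z ⊕ Z/2Z.

(K is a triangulation of the Klein bottle.)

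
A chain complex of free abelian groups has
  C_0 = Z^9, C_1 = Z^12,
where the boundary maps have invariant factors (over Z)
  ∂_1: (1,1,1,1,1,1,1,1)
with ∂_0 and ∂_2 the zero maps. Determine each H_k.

H_0 = Z,  H_1 = Z^4.

H_0: b_0 = 9 − 0 − 8 = 1; torsion from ∂_1 factors > 1: none. So H_0 = Z.
H_1: b_1 = 12 − 8 − 0 = 4; torsion from ∂_2 factors > 1: none. So H_1 = Z^4.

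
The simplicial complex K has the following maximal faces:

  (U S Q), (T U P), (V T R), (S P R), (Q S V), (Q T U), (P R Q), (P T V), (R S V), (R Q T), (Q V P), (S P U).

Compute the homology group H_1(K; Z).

Order the vertices as P < Q < R < S < T < U < V. Listing each simplex with vertices in this order, K has dimension 2 with simplices:

  0-simplices (7): P, Q, R, S, T, U, V
  1-simplices (18): PQ, PR, PS, PT, PU, PV, QR, QS, QT, QU, QV, RS, RT, RV, SU, SV, TU, TV
  2-simplices (12): PQR, PQV, PRS, PSU, PTU, PTV, QRT, QSU, QSV, QTU, RSV, RTV

giving chain groups C_0 ≅ Z^7, C_1 ≅ Z^18, C_2 ≅ Z^12.

The boundary map ∂_1: C_1 → C_0 sends each edge [p,q] (with p < q) to q − p.
This gives a 7×18 integer matrix of rank 6; reducing to Smith normal form yields diagonal entries (1,1,1,1,1,1).

The boundary map ∂_2: C_2 → C_1 acts by ∂[p,q,r] = [q,r] − [p,r] + [p,q]. For instance
  ∂RTV = TV − RV + RT,
  ∂QTU = TU − QU + QT.
This gives a 18×12 integer matrix of rank 12; reducing to Smith normal form yields diagonal entries (1,1,1,1,1,1,1,1,1,1,1,2).

Now H_k = ker ∂_k / im ∂_{k+1}, so:

  H_1: rank ker ∂_1 − rank ∂_2 = (18 − 6) − 12 = 0, and ∂_2 has invariant factor 2 > 1, so H_1 = Z_2.

H_1 ≅ Z_2.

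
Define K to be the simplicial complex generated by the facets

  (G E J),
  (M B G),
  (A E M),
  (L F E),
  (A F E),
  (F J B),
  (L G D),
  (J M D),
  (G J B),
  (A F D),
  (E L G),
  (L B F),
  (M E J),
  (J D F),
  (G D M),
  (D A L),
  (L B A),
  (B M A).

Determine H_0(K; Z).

H_0 = Z.

Order the vertices as A < B < D < E < F < G < J < L < M. Listing each simplex with vertices in this order, K has dimension 2 with simplices:

  0-simplices (9): A, B, D, E, F, G, J, L, M
  1-simplices (27): AB, AD, AE, AF, AL, AM, BF, BG, BJ, BL, BM, DF, DG, DJ, DL, DM, EF, EG, EJ, EL, EM, FJ, FL, GJ, GL, GM, JM
  2-simplices (18): ABL, ABM, ADF, ADL, AEF, AEM, BFJ, BFL, BGJ, BGM, DFJ, DGL, DGM, DJM, EFL, EGJ, EGL, EJM

Hence C_0 ≅ Z^9, C_1 ≅ Z^27, C_2 ≅ Z^18.

∂_1: C_1 → C_0 maps an edge to its endpoints' difference, ∂[p,q] = q − p.
As a 9×27 matrix over Z this has rank 8, with invariant factors (1,1,1,1,1,1,1,1).

Boundary ∂_2: C_2 → C_1 sends each 2-simplex [p,q,r] to [q,r] − [p,r] + [p,q]. For instance
  ∂BGM = GM − BM + BG,
  ∂BGJ = GJ − BJ + BG.
As a 27×18 matrix over Z this has rank 18, with invariant factors (1,1,1,1,1,1,1,1,1,1,1,1,1,1,1,1,1,2).

Computing H_k = (kernel of ∂_k) / (image of ∂_{k+1}):

  H_0: rank C_0 − rank ∂_1 = 9 − 8 = 1, and the invariant factors of ∂_1 are all 1, so H_0 = Z.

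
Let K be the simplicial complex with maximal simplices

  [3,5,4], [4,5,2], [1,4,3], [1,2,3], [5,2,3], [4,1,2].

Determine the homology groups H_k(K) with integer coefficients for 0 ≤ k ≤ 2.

H_0 ≅ Z,  H_1 = 0,  H_2 ≅ Z.

Order the vertices as 1 < 2 < 3 < 4 < 5. Listing each simplex with vertices in this order, K has dimension 2 with simplices:

  0-simplices (5): [1], [2], [3], [4], [5]
  1-simplices (9): [1,2], [1,3], [1,4], [2,3], [2,4], [2,5], [3,4], [3,5], [4,5]
  2-simplices (6): [1,2,3], [1,2,4], [1,3,4], [2,3,5], [2,4,5], [3,4,5]

Hence C_0 ≅ Z^5, C_1 ≅ Z^9, C_2 ≅ Z^6.

Boundary ∂_1: C_1 → C_0 maps an edge to its endpoints' difference, ∂[p,q] = q − p. For instance
  ∂[1,4] = [4] − [1].
The resulting 5×9 matrix has rank 4, and its Smith normal form has invariant factors (1,1,1,1).

The boundary map ∂_2: C_2 → C_1 maps a triangle to the signed sum of its edges. For instance
  ∂[2,3,5] = [3,5] − [2,5] + [2,3],
  ∂[1,2,3] = [2,3] − [1,3] + [1,2].
The 9×6 boundary matrix has rank 5 and Smith normal form diag(1,1,1,1,1).

Computing H_k = (kernel of ∂_k) / (image of ∂_{k+1}):

  H_0: rank C_0 − rank ∂_1 = 5 − 4 = 1, and the invariant factors of ∂_1 are all 1, so H_0 ≅ Z.
  H_1: rank ker ∂_1 − rank ∂_2 = (9 − 4) − 5 = 0, and the invariant factors of ∂_2 are all 1, so H_1 ≅ 0.
  H_2: rank ker ∂_2 − rank ∂_3 = (6 − 5) − 0 = 1, and there is no ∂_3, so H_2 ≅ Z.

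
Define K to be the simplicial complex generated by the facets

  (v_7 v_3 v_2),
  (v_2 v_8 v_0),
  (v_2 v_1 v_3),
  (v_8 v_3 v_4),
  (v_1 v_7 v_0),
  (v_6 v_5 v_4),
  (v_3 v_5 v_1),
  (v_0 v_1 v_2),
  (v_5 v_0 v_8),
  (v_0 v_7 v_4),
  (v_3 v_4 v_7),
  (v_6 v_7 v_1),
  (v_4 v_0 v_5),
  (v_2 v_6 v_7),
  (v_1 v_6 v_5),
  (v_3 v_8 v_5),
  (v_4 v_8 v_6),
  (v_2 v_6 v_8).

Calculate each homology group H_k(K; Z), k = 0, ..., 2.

H_0 = Z,  H_1 = Z ⊕ Z_2,  H_2 = 0.

Take the total order v_0 < v_1 < v_2 < v_3 < v_4 < v_5 < v_6 < v_7 < v_8 on the vertex set. Then K (dimension 2) consists of the simplices:

  0-simplices (9): [v_0], [v_1], [v_2], [v_3], [v_4], [v_5], [v_6], [v_7], [v_8]
  1-simplices (27): (27 of them)
  2-simplices (18): (18 of them)

so the chain groups are C_0 ≅ Z^9, C_1 ≅ Z^27, C_2 ≅ Z^18.

Boundary ∂_1: C_1 → C_0 maps an edge to its endpoints' difference, ∂[p,q] = q − p. For instance
  ∂[v_0,v_5] = [v_5] − [v_0].
As a 9×27 matrix over Z this has rank 8, with invariant factors (1,1,1,1,1,1,1,1).

∂_2: C_2 → C_1 sends each 2-simplex [p,q,r] to [q,r] − [p,r] + [p,q]. For instance
  ∂[v_2,v_6,v_8] = [v_6,v_8] − [v_2,v_8] + [v_2,v_6],
  ∂[v_3,v_4,v_7] = [v_4,v_7] − [v_3,v_7] + [v_3,v_4].
The resulting 27×18 matrix has rank 18, and its Smith normal form has invariant factors (1,1,1,1,1,1,1,1,1,1,1,1,1,1,1,1,1,2).

Computing H_k = (kernel of ∂_k) / (image of ∂_{k+1}):

  H_0: rank C_0 − rank ∂_1 = 9 − 8 = 1, and the invariant factors of ∂_1 are all 1, so H_0 ≅ Z.
  H_1: rank ker ∂_1 − rank ∂_2 = (27 − 8) − 18 = 1, and ∂_2 has invariant factor 2 > 1, so H_1 ≅ Z ⊕ Z_2.
  H_2: rank ker ∂_2 − rank ∂_3 = (18 − 18) − 0 = 0, and there is no ∂_3, so H_2 ≅ 0.

(K is a triangulation of the Klein bottle.)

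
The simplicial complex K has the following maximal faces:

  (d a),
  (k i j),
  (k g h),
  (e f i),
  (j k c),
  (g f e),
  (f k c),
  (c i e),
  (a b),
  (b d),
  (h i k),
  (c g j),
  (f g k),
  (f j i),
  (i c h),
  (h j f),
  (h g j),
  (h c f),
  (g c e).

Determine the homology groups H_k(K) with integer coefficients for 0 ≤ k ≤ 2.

H_0 ≅ Z^2,  H_1 ≅ Z^3,  H_2 ≅ Z.

Fix the vertex order a < b < c < d < e < f < g < h < i < j < k and write every simplex with vertices in increasing order. Then dim K = 2 and the simplices of K are:

  0-simplices (11): a, b, c, d, e, f, g, h, i, j, k
  1-simplices (27): ab, ad, bd, ce, cf, cg, ch, ci, cj, ck, ef, eg, ei, fg, fh, fi, fj, fk, gh, gj, gk, hi, hj, hk, ij, ik, jk
  2-simplices (16): ceg, cei, cfh, cfk, cgj, chi, cjk, efg, efi, fgk, fhj, fij, ghj, ghk, hik, ijk

Hence C_0 ≅ Z^11, C_1 ≅ Z^27, C_2 ≅ Z^16.

∂_1: C_1 → C_0 sends each edge [p,q] (with p < q) to q − p. For instance
  ∂fi = i − f.
As a 11×27 matrix over Z this has rank 9, with invariant factors (1,1,1,1,1,1,1,1,1).

The boundary map ∂_2: C_2 → C_1 maps a triangle to the signed sum of its edges. For instance
  ∂ijk = jk − ik + ij,
  ∂ghk = hk − gk + gh.
The 27×16 boundary matrix has rank 15 and Smith normal form diag(1,1,1,1,1,1,1,1,1,1,1,1,1,1,1).

Computing H_k = (kernel of ∂_k) / (image of ∂_{k+1}):

  H_0: rank C_0 − rank ∂_1 = 11 − 9 = 2, and the invariant factors of ∂_1 are all 1, so H_0 = Z^2.
  H_1: rank ker ∂_1 − rank ∂_2 = (27 − 9) − 15 = 3, and the invariant factors of ∂_2 are all 1, so H_1 = Z^3.
  H_2: rank ker ∂_2 − rank ∂_3 = (16 − 15) − 0 = 1, and there is no ∂_3, so H_2 = Z.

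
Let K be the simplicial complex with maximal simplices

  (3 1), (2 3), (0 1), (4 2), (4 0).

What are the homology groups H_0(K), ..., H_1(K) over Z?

H_0 ≅ Z,  H_1 ≅ Z.

We work with the vertex ordering 0 < 1 < 2 < 3 < 4. The simplices of K, each written with vertices in increasing order, are:

  0-simplices (5): [0], [1], [2], [3], [4]
  1-simplices (5): [0,1], [0,4], [1,3], [2,3], [2,4]

Hence C_0 ≅ Z^5, C_1 ≅ Z^5.

The boundary map ∂_1: C_1 → C_0 sends each edge [p,q] (with p < q) to q − p. For instance
  ∂[2,4] = [4] − [2].
As a 5×5 matrix over Z this has rank 4, with invariant factors (1,1,1,1).

Now H_k = ker ∂_k / im ∂_{k+1}, so:

  H_0: rank C_0 − rank ∂_1 = 5 − 4 = 1, and the invariant factors of ∂_1 are all 1, so H_0 = Z.
  H_1: rank ker ∂_1 − rank ∂_2 = (5 − 4) − 0 = 1, and there is no ∂_2, so H_1 = Z.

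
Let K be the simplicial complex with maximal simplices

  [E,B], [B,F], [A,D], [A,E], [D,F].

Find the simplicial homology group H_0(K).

H_0 = Z.

Fix the vertex order A < B < D < E < F and write every simplex with vertices in increasing order. Then dim K = 1 and the simplices of K are:

  0-simplices (5): A, B, D, E, F
  1-simplices (5): AD, AE, BE, BF, DF

Hence C_0 ≅ Z^5, C_1 ≅ Z^5.

Boundary ∂_1: C_1 → C_0 sends each edge [p,q] (with p < q) to q − p.
This gives a 5×5 integer matrix of rank 4; reducing to Smith normal form yields diagonal entries (1,1,1,1).

From H_k ≅ ker(∂_k) / im(∂_{k+1}) we obtain:

  H_0: rank C_0 − rank ∂_1 = 5 − 4 = 1, and the invariant factors of ∂_1 are all 1, so H_0 ≅ Z.

(K is a triangulation of the circle S^1.)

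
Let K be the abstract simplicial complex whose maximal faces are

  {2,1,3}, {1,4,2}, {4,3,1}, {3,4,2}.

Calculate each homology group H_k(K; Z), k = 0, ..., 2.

H_0 ≅ Z,  H_1 = 0,  H_2 ≅ Z.

K has 4 vertices, 6 edges, 4 triangles.
rank ∂_0 = 0, rank ∂_1 = 3 ⇒ b_0 = 4 − 0 − 3 = 1; all invariant factors of ∂_1 are 1 so no torsion. So H_0 = Z.
rank ∂_1 = 3, rank ∂_2 = 3 ⇒ b_1 = 6 − 3 − 3 = 0; all invariant factors of ∂_2 are 1 so no torsion. So H_1 = 0.
rank ∂_2 = 3, rank ∂_3 = 0 ⇒ b_2 = 4 − 3 − 0 = 1. So H_2 = Z.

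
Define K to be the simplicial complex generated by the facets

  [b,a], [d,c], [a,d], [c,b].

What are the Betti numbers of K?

b_0 = 1, b_1 = 1.

K has 4 vertices, 4 edges.
rank ∂_0 = 0, rank ∂_1 = 3 ⇒ b_0 = 4 − 0 − 3 = 1; all invariant factors of ∂_1 are 1 so no torsion. So H_0 = Z.
rank ∂_1 = 3, rank ∂_2 = 0 ⇒ b_1 = 4 − 3 − 0 = 1. So H_1 = Z.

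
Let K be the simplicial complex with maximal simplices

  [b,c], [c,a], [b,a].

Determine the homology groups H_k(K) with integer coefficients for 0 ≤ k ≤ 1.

H_0 ≅ Z,  H_1 ≅ Z.

We work with the vertex ordering a < b < c. The simplices of K, each written with vertices in increasing order, are:

  0-simplices (3): a, b, c
  1-simplices (3): ab, ac, bc

so the chain groups are C_0 ≅ Z^3, C_1 ≅ Z^3.

∂_1: C_1 → C_0 sends each edge [p,q] (with p < q) to q − p.
This gives a 3×3 integer matrix of rank 2; reducing to Smith normal form yields diagonal entries (1,1).

Now H_k = ker ∂_k / im ∂_{k+1}, so:

  H_0: rank C_0 − rank ∂_1 = 3 − 2 = 1, and the invariant factors of ∂_1 are all 1, so H_0 = Z.
  H_1: rank ker ∂_1 − rank ∂_2 = (3 − 2) − 0 = 1, and there is no ∂_2, so H_1 = Z.

As a check, the Euler characteristic is 3 − 3 = 0, which agrees with 1 − 1 = 0.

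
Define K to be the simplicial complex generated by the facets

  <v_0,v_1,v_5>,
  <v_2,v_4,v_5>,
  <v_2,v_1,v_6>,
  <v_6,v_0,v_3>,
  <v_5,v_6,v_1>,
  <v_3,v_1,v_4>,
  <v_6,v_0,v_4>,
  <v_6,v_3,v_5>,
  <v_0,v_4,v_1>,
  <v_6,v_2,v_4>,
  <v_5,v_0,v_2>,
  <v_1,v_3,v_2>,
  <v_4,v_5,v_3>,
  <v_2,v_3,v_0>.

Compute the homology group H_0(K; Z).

Fix the vertex order v_0 < v_1 < v_2 < v_3 < v_4 < v_5 < v_6 and write every simplex with vertices in increasing order. Then dim K = 2 and the simplices of K are:

  0-simplices (7): [v_0], [v_1], [v_2], [v_3], [v_4], [v_5], [v_6]
  1-simplices (21): (21 of them)
  2-simplices (14): (14 of them)

so the chain groups are C_0 ≅ Z^7, C_1 ≅ Z^21, C_2 ≅ Z^14.

The boundary map ∂_1: C_1 → C_0 is given by ∂[p,q] = [q] − [p]. For instance
  ∂[v_4,v_6] = [v_6] − [v_4].
As a 7×21 matrix over Z this has rank 6, with invariant factors (1,1,1,1,1,1).

Boundary ∂_2: C_2 → C_1 sends each 2-simplex [p,q,r] to [q,r] − [p,r] + [p,q]. For instance
  ∂[v_0,v_1,v_5] = [v_1,v_5] − [v_0,v_5] + [v_0,v_1],
  ∂[v_2,v_4,v_5] = [v_4,v_5] − [v_2,v_5] + [v_2,v_4].
As a 21×14 matrix over Z this has rank 13, with invariant factors (1,1,1,1,1,1,1,1,1,1,1,1,1).

Computing H_k = (kernel of ∂_k) / (image of ∂_{k+1}):

  H_0: rank C_0 − rank ∂_1 = 7 − 6 = 1, and the invariant factors of ∂_1 are all 1, so H_0 = Z.

H_0 ≅ Z.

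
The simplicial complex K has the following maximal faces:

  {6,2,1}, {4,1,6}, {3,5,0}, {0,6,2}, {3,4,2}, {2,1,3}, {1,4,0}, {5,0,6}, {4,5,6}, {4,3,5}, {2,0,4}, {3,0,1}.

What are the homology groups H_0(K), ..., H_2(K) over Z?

H_0 ≅ Z,  H_1 ≅ Z/2,  H_2 = 0.

We work with the vertex ordering 0 < 1 < 2 < 3 < 4 < 5 < 6. The simplices of K, each written with vertices in increasing order, are:

  0-simplices (7): [0], [1], [2], [3], [4], [5], [6]
  1-simplices (18): [0,1], [0,2], [0,3], [0,4], [0,5], [0,6], [1,2], [1,3], [1,4], [1,6], [2,3], [2,4], [2,6], [3,4], [3,5], [4,5], [4,6], [5,6]
  2-simplices (12): [0,1,3], [0,1,4], [0,2,4], [0,2,6], [0,3,5], [0,5,6], [1,2,3], [1,2,6], [1,4,6], [2,3,4], [3,4,5], [4,5,6]

giving chain groups C_0 ≅ Z^7, C_1 ≅ Z^18, C_2 ≅ Z^12.

∂_1: C_1 → C_0 sends each edge [p,q] (with p < q) to q − p.
The 7×18 boundary matrix has rank 6 and Smith normal form diag(1,1,1,1,1,1).

Boundary ∂_2: C_2 → C_1 maps a triangle to the signed sum of its edges. For instance
  ∂[4,5,6] = [5,6] − [4,6] + [4,5],
  ∂[3,4,5] = [4,5] − [3,5] + [3,4].
The 18×12 boundary matrix has rank 12 and Smith normal form diag(1,1,1,1,1,1,1,1,1,1,1,2).

Now H_k = ker ∂_k / im ∂_{k+1}, so:

  H_0: rank C_0 − rank ∂_1 = 7 − 6 = 1, and the invariant factors of ∂_1 are all 1, so H_0 ≅ Z.
  H_1: rank ker ∂_1 − rank ∂_2 = (18 − 6) − 12 = 0, and ∂_2 has invariant factor 2 > 1, so H_1 ≅ Z/2.
  H_2: rank ker ∂_2 − rank ∂_3 = (12 − 12) − 0 = 0, and there is no ∂_3, so H_2 ≅ 0.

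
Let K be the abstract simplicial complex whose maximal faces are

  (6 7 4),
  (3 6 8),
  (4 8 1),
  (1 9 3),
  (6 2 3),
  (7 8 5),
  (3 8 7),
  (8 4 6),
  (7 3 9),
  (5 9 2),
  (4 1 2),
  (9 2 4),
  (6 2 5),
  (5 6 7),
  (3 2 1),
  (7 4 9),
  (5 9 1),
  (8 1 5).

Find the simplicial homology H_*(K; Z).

H_0 = Z,  H_1 = Z ⊕ Z/2,  H_2 = 0.

We work with the vertex ordering 1 < 2 < 3 < 4 < 5 < 6 < 7 < 8 < 9. The simplices of K, each written with vertices in increasing order, are:

  0-simplices (9): [1], [2], [3], [4], [5], [6], [7], [8], [9]
  1-simplices (27): (27 of them)
  2-simplices (18): [1,2,3], [1,2,4], [1,3,9], [1,4,8], [1,5,8], [1,5,9], [2,3,6], [2,4,9], [2,5,6], [2,5,9], [3,6,8], [3,7,8], [3,7,9], [4,6,7], [4,6,8], [4,7,9], [5,6,7], [5,7,8]

so the chain groups are C_0 ≅ Z^9, C_1 ≅ Z^27, C_2 ≅ Z^18.

The boundary map ∂_1: C_1 → C_0 is given by ∂[p,q] = [q] − [p]. For instance
  ∂[5,9] = [9] − [5].
This gives a 9×27 integer matrix of rank 8; reducing to Smith normal form yields diagonal entries (1,1,1,1,1,1,1,1).

Boundary ∂_2: C_2 → C_1 maps a triangle to the signed sum of its edges. For instance
  ∂[2,5,6] = [5,6] − [2,6] + [2,5],
  ∂[4,6,8] = [6,8] − [4,8] + [4,6].
The resulting 27×18 matrix has rank 18, and its Smith normal form has invariant factors (1,1,1,1,1,1,1,1,1,1,1,1,1,1,1,1,1,2).

Now H_k = ker ∂_k / im ∂_{k+1}, so:

  H_0: rank C_0 − rank ∂_1 = 9 − 8 = 1, and the invariant factors of ∂_1 are all 1, so H_0 ≅ Z.
  H_1: rank ker ∂_1 − rank ∂_2 = (27 − 8) − 18 = 1, and ∂_2 has invariant factor 2 > 1, so H_1 ≅ Z ⊕ Z/2.
  H_2: rank ker ∂_2 − rank ∂_3 = (18 − 18) − 0 = 0, and there is no ∂_3, so H_2 ≅ 0.

(K is a triangulation of the Klein bottle.)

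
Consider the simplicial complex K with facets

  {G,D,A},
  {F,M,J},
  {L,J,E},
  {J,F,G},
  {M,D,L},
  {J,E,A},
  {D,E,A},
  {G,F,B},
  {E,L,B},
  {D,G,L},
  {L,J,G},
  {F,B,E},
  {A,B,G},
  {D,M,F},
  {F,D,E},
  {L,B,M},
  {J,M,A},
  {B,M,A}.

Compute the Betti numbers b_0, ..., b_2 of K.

Order the vertices as A < B < D < E < F < G < J < L < M. Listing each simplex with vertices in this order, K has dimension 2 with simplices:

  0-simplices (9): A, B, D, E, F, G, J, L, M
  1-simplices (27): AB, AD, AE, AG, AJ, AM, BE, BF, BG, BL, BM, DE, DF, DG, DL, DM, EF, EJ, EL, FG, FJ, FM, GJ, GL, JL, JM, LM
  2-simplices (18): ABG, ABM, ADE, ADG, AEJ, AJM, BEF, BEL, BFG, BLM, DEF, DFM, DGL, DLM, EJL, FGJ, FJM, GJL

giving chain groups C_0 ≅ Z^9, C_1 ≅ Z^27, C_2 ≅ Z^18.

The boundary map ∂_1: C_1 → C_0 sends each edge [p,q] (with p < q) to q − p. For instance
  ∂GL = L − G.
The resulting 9×27 matrix has rank 8, and its Smith normal form has invariant factors (1,1,1,1,1,1,1,1).

∂_2: C_2 → C_1 maps a triangle to the signed sum of its edges. For instance
  ∂DFM = FM − DM + DF,
  ∂FJM = JM − FM + FJ.
The 27×18 boundary matrix has rank 17 and Smith normal form diag(1,1,1,1,1,1,1,1,1,1,1,1,1,1,1,1,1).

From H_k ≅ ker(∂_k) / im(∂_{k+1}) we obtain:

  H_0: rank C_0 − rank ∂_1 = 9 − 8 = 1, and the invariant factors of ∂_1 are all 1, so H_0 ≅ Z.
  H_1: rank ker ∂_1 − rank ∂_2 = (27 − 8) − 17 = 2, and the invariant factors of ∂_2 are all 1, so H_1 ≅ Z^2.
  H_2: rank ker ∂_2 − rank ∂_3 = (18 − 17) − 0 = 1, and there is no ∂_3, so H_2 ≅ Z.

Hence the Betti numbers are b_0 = 1, b_1 = 2, b_2 = 1.

b_0 = 1, b_1 = 2, b_2 = 1.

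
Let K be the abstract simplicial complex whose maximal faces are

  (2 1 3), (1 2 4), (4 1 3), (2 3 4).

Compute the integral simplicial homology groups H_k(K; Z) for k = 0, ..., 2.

We work with the vertex ordering 1 < 2 < 3 < 4. The simplices of K, each written with vertices in increasing order, are:

  0-simplices (4): [1], [2], [3], [4]
  1-simplices (6): [1,2], [1,3], [1,4], [2,3], [2,4], [3,4]
  2-simplices (4): [1,2,3], [1,2,4], [1,3,4], [2,3,4]

Hence C_0 ≅ Z^4, C_1 ≅ Z^6, C_2 ≅ Z^4.

The boundary map ∂_1: C_1 → C_0 sends each edge [p,q] (with p < q) to q − p. For instance
  ∂[2,3] = [3] − [2].
As a 4×6 matrix over Z this has rank 3, with invariant factors (1,1,1).

∂_2: C_2 → C_1 maps a triangle to the signed sum of its edges. For instance
  ∂[1,2,3] = [2,3] − [1,3] + [1,2],
  ∂[1,2,4] = [2,4] − [1,4] + [1,2].
This gives a 6×4 integer matrix of rank 3; reducing to Smith normal form yields diagonal entries (1,1,1).

Computing H_k = (kernel of ∂_k) / (image of ∂_{k+1}):

  H_0: rank C_0 − rank ∂_1 = 4 − 3 = 1, and the invariant factors of ∂_1 are all 1, so H_0 ≅ Z.
  H_1: rank ker ∂_1 − rank ∂_2 = (6 − 3) − 3 = 0, and the invariant factors of ∂_2 are all 1, so H_1 ≅ 0.
  H_2: rank ker ∂_2 − rank ∂_3 = (4 − 3) − 0 = 1, and there is no ∂_3, so H_2 ≅ Z.

(K is a triangulation of the 2-sphere S^2.)

H_0 = Z,  H_1 = 0,  H_2 = Z.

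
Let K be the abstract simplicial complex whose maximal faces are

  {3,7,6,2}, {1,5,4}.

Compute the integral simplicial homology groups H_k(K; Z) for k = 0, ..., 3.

H_0 = Z^2,  H_1 = 0,  H_2 = 0,  H_3 = 0.

Take the total order 1 < 2 < 3 < 4 < 5 < 6 < 7 on the vertex set. Then K (dimension 3) consists of the simplices:

  0-simplices (7): [1], [2], [3], [4], [5], [6], [7]
  1-simplices (9): [1,4], [1,5], [2,3], [2,6], [2,7], [3,6], [3,7], [4,5], [6,7]
  2-simplices (5): [1,4,5], [2,3,6], [2,3,7], [2,6,7], [3,6,7]
  3-simplices (1): [2,3,6,7]

giving chain groups C_0 ≅ Z^7, C_1 ≅ Z^9, C_2 ≅ Z^5, C_3 ≅ Z^1.

Boundary ∂_1: C_1 → C_0 is given by ∂[p,q] = [q] − [p].
This gives a 7×9 integer matrix of rank 5; reducing to Smith normal form yields diagonal entries (1,1,1,1,1).

Boundary ∂_2: C_2 → C_1 maps a triangle to the signed sum of its edges. For instance
  ∂[2,3,7] = [3,7] − [2,7] + [2,3],
  ∂[1,4,5] = [4,5] − [1,5] + [1,4].
As a 9×5 matrix over Z this has rank 4, with invariant factors (1,1,1,1).

∂_3: C_3 → C_2 sends each 3-simplex σ to the alternating sum Σ_i (−1)^i (σ with its i-th vertex removed). For instance
  ∂[2,3,6,7] = [3,6,7] − [2,6,7] + [2,3,7] − [2,3,6].
The resulting 5×1 matrix has rank 1, and its Smith normal form has invariant factors (1).

Reading off H_k = ker ∂_k / im ∂_{k+1}:

  H_0: rank C_0 − rank ∂_1 = 7 − 5 = 2, and the invariant factors of ∂_1 are all 1, so H_0 = Z^2.
  H_1: rank ker ∂_1 − rank ∂_2 = (9 − 5) − 4 = 0, and the invariant factors of ∂_2 are all 1, so H_1 = 0.
  H_2: rank ker ∂_2 − rank ∂_3 = (5 − 4) − 1 = 0, and the invariant factors of ∂_3 are all 1, so H_2 = 0.
  H_3: rank ker ∂_3 − rank ∂_4 = (1 − 1) − 0 = 0, and there is no ∂_4, so H_3 = 0.

As a check, the Euler characteristic is 7 − 9 + 5 − 1 = 2, which agrees with 2 − 0 + 0 − 0 = 2.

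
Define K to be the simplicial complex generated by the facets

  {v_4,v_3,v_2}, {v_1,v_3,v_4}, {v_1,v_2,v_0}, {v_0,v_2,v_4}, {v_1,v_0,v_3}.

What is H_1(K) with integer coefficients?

Order the vertices as v_0 < v_1 < v_2 < v_3 < v_4. Listing each simplex with vertices in this order, K has dimension 2 with simplices:

  0-simplices (5): [v_0], [v_1], [v_2], [v_3], [v_4]
  1-simplices (10): [v_0,v_1], [v_0,v_2], [v_0,v_3], [v_0,v_4], [v_1,v_2], [v_1,v_3], [v_1,v_4], [v_2,v_3], [v_2,v_4], [v_3,v_4]
  2-simplices (5): [v_0,v_1,v_2], [v_0,v_1,v_3], [v_0,v_2,v_4], [v_1,v_3,v_4], [v_2,v_3,v_4]

so the chain groups are C_0 ≅ Z^5, C_1 ≅ Z^10, C_2 ≅ Z^5.

∂_1: C_1 → C_0 is given by ∂[p,q] = [q] − [p]. For instance
  ∂[v_3,v_4] = [v_4] − [v_3].
The resulting 5×10 matrix has rank 4, and its Smith normal form has invariant factors (1,1,1,1).

The boundary map ∂_2: C_2 → C_1 acts by ∂[p,q,r] = [q,r] − [p,r] + [p,q]. For instance
  ∂[v_0,v_2,v_4] = [v_2,v_4] − [v_0,v_4] + [v_0,v_2],
  ∂[v_0,v_1,v_2] = [v_1,v_2] − [v_0,v_2] + [v_0,v_1].
As a 10×5 matrix over Z this has rank 5, with invariant factors (1,1,1,1,1).

Computing H_k = (kernel of ∂_k) / (image of ∂_{k+1}):

  H_1: rank ker ∂_1 − rank ∂_2 = (10 − 4) − 5 = 1, and the invariant factors of ∂_2 are all 1, so H_1 = Z.

H_1 = Z.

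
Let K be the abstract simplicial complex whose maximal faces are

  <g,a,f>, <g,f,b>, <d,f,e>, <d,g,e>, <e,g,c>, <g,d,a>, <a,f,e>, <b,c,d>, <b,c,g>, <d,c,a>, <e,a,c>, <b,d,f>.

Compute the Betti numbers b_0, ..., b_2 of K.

b_0 = 1, b_1 = 0, b_2 = 0.

Take the total order a < b < c < d < e < f < g on the vertex set. Then K (dimension 2) consists of the simplices:

  0-simplices (7): a, b, c, d, e, f, g
  1-simplices (18): ac, ad, ae, af, ag, bc, bd, bf, bg, cd, ce, cg, de, df, dg, ef, eg, fg
  2-simplices (12): acd, ace, adg, aef, afg, bcd, bcg, bdf, bfg, ceg, def, deg

giving chain groups C_0 ≅ Z^7, C_1 ≅ Z^18, C_2 ≅ Z^12.

∂_1: C_1 → C_0 is given by ∂[p,q] = [q] − [p].
The 7×18 boundary matrix has rank 6 and Smith normal form diag(1,1,1,1,1,1).

The boundary map ∂_2: C_2 → C_1 maps a triangle to the signed sum of its edges. For instance
  ∂aef = ef − af + ae,
  ∂bfg = fg − bg + bf.
As a 18×12 matrix over Z this has rank 12, with invariant factors (1,1,1,1,1,1,1,1,1,1,1,2).

From H_k ≅ ker(∂_k) / im(∂_{k+1}) we obtain:

  H_0: rank C_0 − rank ∂_1 = 7 − 6 = 1, and the invariant factors of ∂_1 are all 1, so H_0 ≅ Z.
  H_1: rank ker ∂_1 − rank ∂_2 = (18 − 6) − 12 = 0, and ∂_2 has invariant factor 2 > 1, so H_1 ≅ Z/2.
  H_2: rank ker ∂_2 − rank ∂_3 = (12 − 12) − 0 = 0, and there is no ∂_3, so H_2 ≅ 0.

Hence the Betti numbers are b_0 = 1, b_1 = 0, b_2 = 0.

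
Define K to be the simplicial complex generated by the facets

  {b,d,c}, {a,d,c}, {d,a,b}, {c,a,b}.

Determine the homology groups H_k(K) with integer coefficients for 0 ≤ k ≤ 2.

K has 4 vertices, 6 edges, 4 triangles.
rank ∂_0 = 0, rank ∂_1 = 3 ⇒ b_0 = 4 − 0 − 3 = 1; all invariant factors of ∂_1 are 1 so no torsion. So H_0 = Z.
rank ∂_1 = 3, rank ∂_2 = 3 ⇒ b_1 = 6 − 3 − 3 = 0; all invariant factors of ∂_2 are 1 so no torsion. So H_1 = 0.
rank ∂_2 = 3, rank ∂_3 = 0 ⇒ b_2 = 4 − 3 − 0 = 1. So H_2 = Z.

H_0 ≅ Z,  H_1 = 0,  H_2 ≅ Z.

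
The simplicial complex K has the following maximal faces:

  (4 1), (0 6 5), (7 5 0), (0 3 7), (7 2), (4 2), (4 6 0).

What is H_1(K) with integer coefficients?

H_1 = Z.

K has 8 vertices, 12 edges, 4 triangles.
rank ∂_1 = 7, rank ∂_2 = 4 ⇒ b_1 = 12 − 7 − 4 = 1; all invariant factors of ∂_2 are 1 so no torsion. So H_1 ≅ Z.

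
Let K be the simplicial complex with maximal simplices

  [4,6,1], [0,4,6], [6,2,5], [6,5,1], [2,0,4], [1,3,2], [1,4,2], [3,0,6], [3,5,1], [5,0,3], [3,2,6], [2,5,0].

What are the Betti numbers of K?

Take the total order 0 < 1 < 2 < 3 < 4 < 5 < 6 on the vertex set. Then K (dimension 2) consists of the simplices:

  0-simplices (7): [0], [1], [2], [3], [4], [5], [6]
  1-simplices (18): [0,2], [0,3], [0,4], [0,5], [0,6], [1,2], [1,3], [1,4], [1,5], [1,6], [2,3], [2,4], [2,5], [2,6], [3,5], [3,6], [4,6], [5,6]
  2-simplices (12): [0,2,4], [0,2,5], [0,3,5], [0,3,6], [0,4,6], [1,2,3], [1,2,4], [1,3,5], [1,4,6], [1,5,6], [2,3,6], [2,5,6]

Hence C_0 ≅ Z^7, C_1 ≅ Z^18, C_2 ≅ Z^12.

Boundary ∂_1: C_1 → C_0 maps an edge to its endpoints' difference, ∂[p,q] = q − p. For instance
  ∂[1,6] = [6] − [1].
This gives a 7×18 integer matrix of rank 6; reducing to Smith normal form yields diagonal entries (1,1,1,1,1,1).

∂_2: C_2 → C_1 maps a triangle to the signed sum of its edges. For instance
  ∂[1,2,4] = [2,4] − [1,4] + [1,2],
  ∂[2,3,6] = [3,6] − [2,6] + [2,3].
The 18×12 boundary matrix has rank 12 and Smith normal form diag(1,1,1,1,1,1,1,1,1,1,1,2).

Reading off H_k = ker ∂_k / im ∂_{k+1}:

  H_0: rank C_0 − rank ∂_1 = 7 − 6 = 1, and the invariant factors of ∂_1 are all 1, so H_0 ≅ Z.
  H_1: rank ker ∂_1 − rank ∂_2 = (18 − 6) − 12 = 0, and ∂_2 has invariant factor 2 > 1, so H_1 ≅ Z/2.
  H_2: rank ker ∂_2 − rank ∂_3 = (12 − 12) − 0 = 0, and there is no ∂_3, so H_2 ≅ 0.

(K is a triangulation of the real projective plane RP^2.)

Hence the Betti numbers are b_0 = 1, b_1 = 0, b_2 = 0.

b_0 = 1, b_1 = 0, b_2 = 0.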